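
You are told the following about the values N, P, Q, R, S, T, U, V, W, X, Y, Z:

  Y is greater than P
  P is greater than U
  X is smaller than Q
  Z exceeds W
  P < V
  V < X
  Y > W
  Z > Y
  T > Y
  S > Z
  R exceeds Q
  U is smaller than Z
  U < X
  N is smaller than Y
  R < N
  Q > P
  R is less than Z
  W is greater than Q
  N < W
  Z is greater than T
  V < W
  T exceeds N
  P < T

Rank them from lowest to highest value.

U < P < V < X < Q < R < N < W < Y < T < Z < S

The consecutive links are each given: U < P; P < V; V < X; X < Q; Q < R; R < N; N < W; W < Y; Y < T; T < Z; Z < S.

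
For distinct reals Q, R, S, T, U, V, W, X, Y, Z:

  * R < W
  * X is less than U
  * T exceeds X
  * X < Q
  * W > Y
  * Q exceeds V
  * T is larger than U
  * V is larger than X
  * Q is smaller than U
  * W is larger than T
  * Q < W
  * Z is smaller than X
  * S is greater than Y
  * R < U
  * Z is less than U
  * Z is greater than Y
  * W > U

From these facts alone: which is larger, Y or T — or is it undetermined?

Y < Z and Z < X give Y < X.
Then X < Q extends the chain to Q.
Then Q < U extends the chain to U.
With U < T: Y < Z < X < Q < U < T.
So T is larger.

T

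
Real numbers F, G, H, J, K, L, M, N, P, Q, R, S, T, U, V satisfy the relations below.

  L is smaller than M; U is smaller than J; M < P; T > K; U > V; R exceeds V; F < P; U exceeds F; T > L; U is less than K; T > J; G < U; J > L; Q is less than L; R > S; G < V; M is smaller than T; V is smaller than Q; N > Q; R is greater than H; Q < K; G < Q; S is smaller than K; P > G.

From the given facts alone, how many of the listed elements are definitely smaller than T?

10

From T the given relations immediately reach L, M, J, K.
From those, U, Q, S — 7 in total.
From those, G, V, F — 10 in total.
No other element is forced below T by the given relations, so the count is 10.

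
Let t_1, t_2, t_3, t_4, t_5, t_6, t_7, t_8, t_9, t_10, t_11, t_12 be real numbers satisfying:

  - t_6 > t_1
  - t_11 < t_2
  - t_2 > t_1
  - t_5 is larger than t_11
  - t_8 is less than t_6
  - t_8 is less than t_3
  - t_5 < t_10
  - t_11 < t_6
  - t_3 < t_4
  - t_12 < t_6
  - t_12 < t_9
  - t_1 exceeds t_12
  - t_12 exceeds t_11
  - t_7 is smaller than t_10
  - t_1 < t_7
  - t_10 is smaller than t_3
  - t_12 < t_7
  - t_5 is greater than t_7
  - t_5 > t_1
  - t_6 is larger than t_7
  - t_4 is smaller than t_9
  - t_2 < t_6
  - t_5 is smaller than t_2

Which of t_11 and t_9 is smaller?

t_11 < t_12 and t_12 < t_1 give t_11 < t_1.
With t_1 < t_7: t_11 < t_12 < t_1 < t_7.
Then t_7 < t_5 extends the chain to t_5.
Then t_5 < t_10 extends the chain to t_10.
Then t_10 < t_3 extends the chain to t_3.
With t_3 < t_4: t_11 < t_12 < t_1 < t_7 < t_5 < t_10 < t_3 < t_4.
Then t_4 < t_9 extends the chain to t_9.
So t_11 < t_9; t_11 is the smaller of the two.

t_11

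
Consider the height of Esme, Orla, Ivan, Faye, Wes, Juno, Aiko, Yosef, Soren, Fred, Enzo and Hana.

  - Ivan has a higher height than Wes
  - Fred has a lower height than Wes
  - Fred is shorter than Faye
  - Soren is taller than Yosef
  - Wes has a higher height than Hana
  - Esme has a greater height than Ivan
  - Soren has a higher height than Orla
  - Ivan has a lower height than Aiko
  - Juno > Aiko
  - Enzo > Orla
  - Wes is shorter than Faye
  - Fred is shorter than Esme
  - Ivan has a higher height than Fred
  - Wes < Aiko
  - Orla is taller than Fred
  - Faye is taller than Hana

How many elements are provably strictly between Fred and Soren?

1

The relations place Fred below Soren. An element lies strictly between them when it is forced above Fred and also forced below Soren.
Above Fred: {Wes, Ivan, Orla, Faye, Aiko, Esme, Juno, Enzo}. Below Soren: {Orla, Yosef}.
Intersection: {Orla} — 1.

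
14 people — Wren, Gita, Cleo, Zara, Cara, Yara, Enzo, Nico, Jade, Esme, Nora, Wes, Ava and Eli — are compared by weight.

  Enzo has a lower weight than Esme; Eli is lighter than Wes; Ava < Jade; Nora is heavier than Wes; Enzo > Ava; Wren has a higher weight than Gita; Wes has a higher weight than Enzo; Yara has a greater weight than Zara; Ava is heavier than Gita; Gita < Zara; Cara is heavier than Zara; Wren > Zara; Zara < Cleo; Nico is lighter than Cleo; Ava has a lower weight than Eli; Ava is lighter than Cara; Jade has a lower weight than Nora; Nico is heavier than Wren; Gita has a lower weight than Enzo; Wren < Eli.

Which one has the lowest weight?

Gita

Zara is not least since Gita < Zara; Ava is not least since Gita < Ava; Cara is not least since Zara < Cara; Wren is not least since Gita < Wren; Nico is not least since Wren < Nico; Enzo is not least since Gita < Enzo; Eli is not least since Ava < Eli; Cleo is not least since Zara < Cleo; Yara is not least since Zara < Yara; Wes is not least since Eli < Wes; Jade is not least since Ava < Jade; Nora is not least since Wes < Nora; Esme is not least since Enzo < Esme.
Only Gita has nothing below it, so Gita is the lowest weight.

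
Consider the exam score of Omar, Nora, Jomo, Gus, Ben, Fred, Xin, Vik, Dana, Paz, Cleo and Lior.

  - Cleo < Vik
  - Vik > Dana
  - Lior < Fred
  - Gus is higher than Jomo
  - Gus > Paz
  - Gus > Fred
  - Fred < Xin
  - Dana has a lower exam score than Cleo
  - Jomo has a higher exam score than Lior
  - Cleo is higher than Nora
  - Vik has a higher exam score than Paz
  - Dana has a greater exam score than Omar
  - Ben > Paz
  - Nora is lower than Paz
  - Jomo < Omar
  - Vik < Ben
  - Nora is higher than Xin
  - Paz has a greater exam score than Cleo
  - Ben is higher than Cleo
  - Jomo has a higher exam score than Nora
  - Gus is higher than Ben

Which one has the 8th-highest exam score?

Jomo

Chaining the given pairs: Lior < Fred < Xin < Nora < Jomo < Omar < Dana < Cleo < Paz < Vik < Ben < Gus.
Counting 8 from the largest end gives Jomo.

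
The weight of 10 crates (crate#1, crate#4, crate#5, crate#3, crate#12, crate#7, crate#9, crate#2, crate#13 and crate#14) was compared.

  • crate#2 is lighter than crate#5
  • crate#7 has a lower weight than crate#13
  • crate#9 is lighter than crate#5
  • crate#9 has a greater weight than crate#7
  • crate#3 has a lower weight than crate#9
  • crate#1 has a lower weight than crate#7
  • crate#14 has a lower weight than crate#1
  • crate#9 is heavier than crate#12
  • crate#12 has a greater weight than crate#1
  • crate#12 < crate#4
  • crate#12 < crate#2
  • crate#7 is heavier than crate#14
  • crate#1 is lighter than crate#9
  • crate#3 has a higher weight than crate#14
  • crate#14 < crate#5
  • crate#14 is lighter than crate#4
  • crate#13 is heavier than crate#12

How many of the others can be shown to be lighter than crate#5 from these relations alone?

7

From crate#5 the given relations immediately reach crate#14, crate#9, crate#2.
From those, crate#1, crate#7, crate#12, crate#3 — 7 in total.
No other element is forced below crate#5 by the given relations, so the count is 7.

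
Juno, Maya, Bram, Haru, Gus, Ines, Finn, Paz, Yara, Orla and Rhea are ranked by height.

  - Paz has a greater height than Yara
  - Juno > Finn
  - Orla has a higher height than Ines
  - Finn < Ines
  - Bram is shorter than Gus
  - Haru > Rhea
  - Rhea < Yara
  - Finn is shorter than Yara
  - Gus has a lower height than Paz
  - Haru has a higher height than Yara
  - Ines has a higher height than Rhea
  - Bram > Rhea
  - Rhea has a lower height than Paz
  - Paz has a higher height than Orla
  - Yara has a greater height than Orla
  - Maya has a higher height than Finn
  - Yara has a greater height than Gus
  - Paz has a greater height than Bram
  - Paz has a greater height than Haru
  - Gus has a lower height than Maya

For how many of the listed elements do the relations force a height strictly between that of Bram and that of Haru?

2

Chaining upward from Bram reaches: Gus, Maya, Yara, Paz.
Chaining downward from Haru reaches: Rhea, Finn, Gus, Ines, Orla, Yara.
Strictly between Bram and Haru are those in both lists: Gus, Yara — 2 elements.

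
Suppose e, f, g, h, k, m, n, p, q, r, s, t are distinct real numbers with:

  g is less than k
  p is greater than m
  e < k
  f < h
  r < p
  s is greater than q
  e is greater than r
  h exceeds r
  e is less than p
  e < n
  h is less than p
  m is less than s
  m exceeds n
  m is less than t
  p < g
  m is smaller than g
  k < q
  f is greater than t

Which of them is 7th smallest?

h

Chaining the given pairs: r < e < n < m < t < f < h < p < g < k < q < s.
Counting 7 from the smallest end gives h.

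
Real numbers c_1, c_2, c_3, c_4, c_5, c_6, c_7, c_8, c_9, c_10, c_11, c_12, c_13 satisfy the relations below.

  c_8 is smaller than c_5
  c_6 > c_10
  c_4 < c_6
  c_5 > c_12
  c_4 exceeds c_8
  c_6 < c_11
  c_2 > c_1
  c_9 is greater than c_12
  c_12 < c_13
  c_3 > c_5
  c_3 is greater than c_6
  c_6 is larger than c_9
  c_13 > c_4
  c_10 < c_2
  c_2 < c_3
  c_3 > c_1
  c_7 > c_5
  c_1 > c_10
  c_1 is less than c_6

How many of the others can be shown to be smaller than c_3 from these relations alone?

Directly below c_3: c_1, c_5, c_6, c_2.
One step further: c_10, c_8, c_12, c_4, c_9 (9 so far).
Nothing else is reachable below c_3; 9 in all.

9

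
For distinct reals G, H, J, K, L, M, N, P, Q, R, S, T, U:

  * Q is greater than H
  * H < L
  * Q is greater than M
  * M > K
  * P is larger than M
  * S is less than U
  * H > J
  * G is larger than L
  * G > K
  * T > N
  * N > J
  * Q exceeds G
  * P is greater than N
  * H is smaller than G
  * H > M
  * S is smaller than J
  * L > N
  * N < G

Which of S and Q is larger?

Q

Link the given pairs in sequence: S < J; J < H; H < L; L < G; G < Q.
Together: S < J < H < L < G < Q.
So S < Q; Q is the larger of the two.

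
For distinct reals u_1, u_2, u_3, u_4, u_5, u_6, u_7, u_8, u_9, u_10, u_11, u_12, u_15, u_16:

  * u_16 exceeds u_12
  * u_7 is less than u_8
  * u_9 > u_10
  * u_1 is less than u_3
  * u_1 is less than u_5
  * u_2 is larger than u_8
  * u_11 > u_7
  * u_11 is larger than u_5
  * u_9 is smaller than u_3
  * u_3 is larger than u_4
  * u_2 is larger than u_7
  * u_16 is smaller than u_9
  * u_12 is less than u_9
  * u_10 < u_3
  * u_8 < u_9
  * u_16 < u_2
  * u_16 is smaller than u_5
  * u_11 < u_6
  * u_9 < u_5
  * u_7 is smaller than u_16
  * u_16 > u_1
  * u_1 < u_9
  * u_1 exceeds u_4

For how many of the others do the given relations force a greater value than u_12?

The elements the relations force above u_12 are u_16, u_2, u_9, u_5, u_11, u_6, u_3 — no chain reaches any other.
That is 7.

7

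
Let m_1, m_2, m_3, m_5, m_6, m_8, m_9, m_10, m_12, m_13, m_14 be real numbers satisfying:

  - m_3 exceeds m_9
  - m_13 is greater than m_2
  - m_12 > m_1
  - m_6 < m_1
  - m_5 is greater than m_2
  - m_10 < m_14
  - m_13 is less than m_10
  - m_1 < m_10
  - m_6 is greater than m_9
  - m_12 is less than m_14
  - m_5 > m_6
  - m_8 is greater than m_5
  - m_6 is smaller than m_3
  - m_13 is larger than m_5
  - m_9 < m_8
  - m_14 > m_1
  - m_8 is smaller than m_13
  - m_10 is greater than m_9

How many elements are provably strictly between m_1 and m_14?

2

The relations place m_1 below m_14. An element lies strictly between them when it is forced above m_1 and also forced below m_14.
Above m_1: {m_12, m_10}. Below m_14: {m_2, m_9, m_6, m_12, m_5, m_8, m_13, m_10}.
Intersection: {m_12, m_10} — 2.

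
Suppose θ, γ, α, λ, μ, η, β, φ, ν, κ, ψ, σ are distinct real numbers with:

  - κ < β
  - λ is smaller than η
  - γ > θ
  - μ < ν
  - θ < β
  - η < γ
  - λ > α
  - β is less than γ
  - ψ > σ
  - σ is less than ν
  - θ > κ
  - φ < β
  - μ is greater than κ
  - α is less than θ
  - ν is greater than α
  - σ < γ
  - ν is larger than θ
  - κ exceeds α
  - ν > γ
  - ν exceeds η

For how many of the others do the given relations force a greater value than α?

8

The elements the relations force above α are κ, θ, λ, μ, β, η, γ, ν — no chain reaches any other.
That is 8.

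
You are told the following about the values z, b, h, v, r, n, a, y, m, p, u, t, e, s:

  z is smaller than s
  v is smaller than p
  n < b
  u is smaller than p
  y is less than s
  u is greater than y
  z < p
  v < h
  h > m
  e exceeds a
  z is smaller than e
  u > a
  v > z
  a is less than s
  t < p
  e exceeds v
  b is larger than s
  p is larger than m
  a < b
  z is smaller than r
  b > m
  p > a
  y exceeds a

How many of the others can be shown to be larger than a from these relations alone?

6

From a the given relations immediately reach y, u, s, b, p, e.
No other element is forced above a by the given relations, so the count is 6.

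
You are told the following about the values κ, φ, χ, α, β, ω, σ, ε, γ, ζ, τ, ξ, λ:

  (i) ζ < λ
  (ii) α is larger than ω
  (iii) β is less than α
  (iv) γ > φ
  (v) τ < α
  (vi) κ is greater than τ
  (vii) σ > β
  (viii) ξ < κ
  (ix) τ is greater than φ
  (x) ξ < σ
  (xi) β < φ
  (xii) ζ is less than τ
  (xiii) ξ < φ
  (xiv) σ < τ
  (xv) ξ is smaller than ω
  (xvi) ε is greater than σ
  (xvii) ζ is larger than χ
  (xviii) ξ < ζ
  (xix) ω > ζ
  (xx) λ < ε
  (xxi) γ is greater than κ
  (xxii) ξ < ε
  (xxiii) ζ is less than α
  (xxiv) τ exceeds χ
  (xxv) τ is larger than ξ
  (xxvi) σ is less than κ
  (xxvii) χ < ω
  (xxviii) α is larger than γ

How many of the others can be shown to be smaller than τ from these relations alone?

The elements the relations force below τ are ξ, χ, ζ, β, φ, σ — no chain reaches any other.
That is 6.

6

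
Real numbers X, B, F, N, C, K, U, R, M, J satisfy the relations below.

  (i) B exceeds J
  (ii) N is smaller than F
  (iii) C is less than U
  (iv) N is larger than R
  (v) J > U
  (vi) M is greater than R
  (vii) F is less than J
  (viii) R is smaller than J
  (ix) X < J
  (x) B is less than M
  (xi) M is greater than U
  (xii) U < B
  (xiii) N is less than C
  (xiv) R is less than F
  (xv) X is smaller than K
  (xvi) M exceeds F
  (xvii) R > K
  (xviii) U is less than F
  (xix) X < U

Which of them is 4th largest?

Chaining the given pairs: X < K < R < N < C < U < F < J < B < M.
Counting 4 from the largest end gives F.

F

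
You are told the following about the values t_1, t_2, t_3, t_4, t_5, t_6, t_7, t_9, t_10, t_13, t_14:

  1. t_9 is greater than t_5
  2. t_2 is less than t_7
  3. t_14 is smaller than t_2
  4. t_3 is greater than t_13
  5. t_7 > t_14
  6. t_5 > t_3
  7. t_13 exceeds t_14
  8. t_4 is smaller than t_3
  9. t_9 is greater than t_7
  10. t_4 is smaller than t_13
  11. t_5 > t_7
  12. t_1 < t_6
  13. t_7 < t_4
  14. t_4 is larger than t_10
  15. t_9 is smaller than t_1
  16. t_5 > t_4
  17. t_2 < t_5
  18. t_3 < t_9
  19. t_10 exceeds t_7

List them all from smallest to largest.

t_14 < t_2 < t_7 < t_10 < t_4 < t_13 < t_3 < t_5 < t_9 < t_1 < t_6

Nothing is placed below t_14, so it is least; from there t_14 < t_2; t_2 < t_7; t_7 < t_10; t_10 < t_4; t_4 < t_13; t_13 < t_3; t_3 < t_5; t_5 < t_9; t_9 < t_1; t_1 < t_6, each given directly.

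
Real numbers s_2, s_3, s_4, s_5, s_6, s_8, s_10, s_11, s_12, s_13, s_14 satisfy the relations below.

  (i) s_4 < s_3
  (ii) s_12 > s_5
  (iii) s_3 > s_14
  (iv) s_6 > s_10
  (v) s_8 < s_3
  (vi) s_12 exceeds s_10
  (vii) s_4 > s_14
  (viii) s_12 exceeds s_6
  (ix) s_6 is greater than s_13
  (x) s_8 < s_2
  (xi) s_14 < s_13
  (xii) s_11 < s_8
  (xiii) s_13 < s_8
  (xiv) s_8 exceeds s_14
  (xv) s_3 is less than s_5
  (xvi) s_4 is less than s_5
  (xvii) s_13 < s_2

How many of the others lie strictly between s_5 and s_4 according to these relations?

1

Chaining upward from s_4 reaches: s_3, s_12.
Chaining downward from s_5 reaches: s_14, s_11, s_13, s_8, s_3.
Strictly between s_4 and s_5 are those in both lists: s_3 — 1 element.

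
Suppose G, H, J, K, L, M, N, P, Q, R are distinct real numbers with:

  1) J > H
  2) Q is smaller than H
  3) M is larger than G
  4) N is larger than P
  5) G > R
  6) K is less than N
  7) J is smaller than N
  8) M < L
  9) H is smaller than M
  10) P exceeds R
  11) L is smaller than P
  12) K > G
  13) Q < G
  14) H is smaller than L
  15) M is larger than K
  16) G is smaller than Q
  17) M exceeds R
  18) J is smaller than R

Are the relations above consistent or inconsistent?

Chaining the given relations yields Q < H < J < R < G, so Q < G. But one relation states G < Q. These cannot both hold.

inconsistent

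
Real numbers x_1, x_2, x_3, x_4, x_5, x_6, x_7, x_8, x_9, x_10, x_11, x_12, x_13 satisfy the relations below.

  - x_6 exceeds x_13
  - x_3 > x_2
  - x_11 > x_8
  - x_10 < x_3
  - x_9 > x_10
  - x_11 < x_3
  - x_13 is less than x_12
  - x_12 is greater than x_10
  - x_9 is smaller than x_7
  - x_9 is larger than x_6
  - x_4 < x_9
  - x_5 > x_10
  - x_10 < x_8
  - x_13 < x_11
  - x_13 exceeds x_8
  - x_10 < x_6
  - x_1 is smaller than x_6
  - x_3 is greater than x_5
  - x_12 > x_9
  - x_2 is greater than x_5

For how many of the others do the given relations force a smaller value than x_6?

4

The elements the relations force below x_6 are x_10, x_8, x_13, x_1 — no chain reaches any other.
That is 4.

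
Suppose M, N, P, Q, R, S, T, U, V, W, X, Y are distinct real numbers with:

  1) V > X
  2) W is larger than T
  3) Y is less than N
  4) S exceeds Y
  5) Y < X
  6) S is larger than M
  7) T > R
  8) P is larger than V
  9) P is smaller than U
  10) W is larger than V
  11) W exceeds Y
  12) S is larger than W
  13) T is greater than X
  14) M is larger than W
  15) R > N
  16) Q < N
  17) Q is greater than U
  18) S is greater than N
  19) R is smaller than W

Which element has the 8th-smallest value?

Chaining the given pairs: Y < X < V < P < U < Q < N < R < T < W < M < S.
Counting 8 from the smallest end gives R.

R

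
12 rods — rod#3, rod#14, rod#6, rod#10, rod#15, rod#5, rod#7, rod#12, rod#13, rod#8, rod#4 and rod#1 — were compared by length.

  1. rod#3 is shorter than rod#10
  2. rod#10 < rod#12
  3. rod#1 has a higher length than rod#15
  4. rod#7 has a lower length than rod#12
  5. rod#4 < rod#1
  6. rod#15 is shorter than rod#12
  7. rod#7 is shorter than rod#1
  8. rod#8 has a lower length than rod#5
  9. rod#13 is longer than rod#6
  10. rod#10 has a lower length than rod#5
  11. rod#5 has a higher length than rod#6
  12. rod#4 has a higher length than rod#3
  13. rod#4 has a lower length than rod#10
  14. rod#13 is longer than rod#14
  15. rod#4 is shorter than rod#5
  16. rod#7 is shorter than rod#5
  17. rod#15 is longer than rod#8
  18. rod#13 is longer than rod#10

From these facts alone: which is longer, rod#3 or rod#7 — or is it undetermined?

undetermined

Following every chain through rod#7: above rod#7 we get rod#12, rod#5, rod#1.
rod#3 is not reached, and no chain runs the other way from rod#3 to rod#7.
So the given relations leave the order of rod#7 and rod#3 undetermined.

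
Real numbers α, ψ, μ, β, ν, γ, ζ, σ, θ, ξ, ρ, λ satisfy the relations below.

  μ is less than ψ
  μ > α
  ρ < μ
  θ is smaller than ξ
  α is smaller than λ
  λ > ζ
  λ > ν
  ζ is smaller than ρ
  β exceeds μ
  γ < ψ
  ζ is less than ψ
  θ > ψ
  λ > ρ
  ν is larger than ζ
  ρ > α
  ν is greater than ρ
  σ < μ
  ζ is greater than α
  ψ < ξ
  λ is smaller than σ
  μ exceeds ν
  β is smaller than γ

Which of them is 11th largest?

The consecutive relations fix a unique order: α < ζ < ρ < ν < λ < σ < μ < β < γ < ψ < θ < ξ.
The 11th largest is ζ.

ζ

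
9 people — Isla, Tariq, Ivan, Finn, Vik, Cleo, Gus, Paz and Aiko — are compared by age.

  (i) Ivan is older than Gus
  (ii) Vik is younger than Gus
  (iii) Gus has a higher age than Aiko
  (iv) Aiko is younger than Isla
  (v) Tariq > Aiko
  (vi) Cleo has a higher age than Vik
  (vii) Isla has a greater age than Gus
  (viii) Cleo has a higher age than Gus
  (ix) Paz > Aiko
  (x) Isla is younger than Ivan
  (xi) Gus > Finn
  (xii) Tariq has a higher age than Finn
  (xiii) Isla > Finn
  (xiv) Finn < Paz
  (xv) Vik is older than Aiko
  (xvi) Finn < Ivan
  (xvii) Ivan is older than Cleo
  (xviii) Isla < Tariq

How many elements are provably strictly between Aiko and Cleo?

2

The relations place Aiko below Cleo. An element lies strictly between them when it is forced above Aiko and also forced below Cleo.
Above Aiko: {Vik, Gus, Isla, Paz, Tariq, Ivan}. Below Cleo: {Vik, Finn, Gus}.
Intersection: {Vik, Gus} — 2.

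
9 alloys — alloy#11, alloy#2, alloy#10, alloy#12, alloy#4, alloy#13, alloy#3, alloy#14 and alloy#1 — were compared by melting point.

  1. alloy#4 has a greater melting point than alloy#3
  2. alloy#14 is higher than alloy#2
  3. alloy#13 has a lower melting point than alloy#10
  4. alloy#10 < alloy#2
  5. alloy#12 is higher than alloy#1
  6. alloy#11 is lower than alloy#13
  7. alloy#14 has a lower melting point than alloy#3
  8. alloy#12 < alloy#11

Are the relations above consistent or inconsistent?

The single ordering alloy#1 < alloy#12 < alloy#11 < alloy#13 < alloy#10 < alloy#2 < alloy#14 < alloy#3 < alloy#4 satisfies every listed relation, so no contradiction arises.

consistent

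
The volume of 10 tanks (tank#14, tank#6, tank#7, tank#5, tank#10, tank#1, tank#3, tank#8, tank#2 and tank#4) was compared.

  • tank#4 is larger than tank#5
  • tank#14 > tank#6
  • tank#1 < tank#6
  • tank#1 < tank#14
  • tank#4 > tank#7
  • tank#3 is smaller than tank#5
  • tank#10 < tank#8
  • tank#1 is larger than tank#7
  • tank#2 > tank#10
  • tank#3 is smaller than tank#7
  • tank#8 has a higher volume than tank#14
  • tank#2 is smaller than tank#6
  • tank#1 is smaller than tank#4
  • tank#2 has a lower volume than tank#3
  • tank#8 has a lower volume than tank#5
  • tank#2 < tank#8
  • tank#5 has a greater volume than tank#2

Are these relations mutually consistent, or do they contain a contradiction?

consistent

The single ordering tank#10 < tank#2 < tank#3 < tank#7 < tank#1 < tank#6 < tank#14 < tank#8 < tank#5 < tank#4 satisfies every listed relation, so no contradiction arises.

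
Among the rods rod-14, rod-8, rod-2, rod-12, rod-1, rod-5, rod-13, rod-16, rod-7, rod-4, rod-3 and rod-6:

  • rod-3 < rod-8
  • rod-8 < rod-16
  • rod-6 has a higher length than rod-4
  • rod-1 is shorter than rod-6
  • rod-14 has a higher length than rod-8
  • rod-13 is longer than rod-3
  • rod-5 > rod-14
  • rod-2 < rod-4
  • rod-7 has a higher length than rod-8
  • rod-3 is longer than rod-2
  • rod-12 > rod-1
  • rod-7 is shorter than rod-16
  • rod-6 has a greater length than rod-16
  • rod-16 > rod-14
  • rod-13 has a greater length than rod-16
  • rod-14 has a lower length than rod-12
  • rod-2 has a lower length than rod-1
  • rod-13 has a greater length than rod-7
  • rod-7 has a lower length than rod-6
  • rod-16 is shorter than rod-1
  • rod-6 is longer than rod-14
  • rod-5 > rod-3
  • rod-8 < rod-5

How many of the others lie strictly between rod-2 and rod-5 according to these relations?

3

The relations place rod-2 below rod-5. An element lies strictly between them when it is forced above rod-2 and also forced below rod-5.
Above rod-2: {rod-3, rod-8, rod-4, rod-14, rod-7, rod-16, rod-1, rod-13, rod-12, rod-6}. Below rod-5: {rod-3, rod-8, rod-14}.
Intersection: {rod-3, rod-8, rod-14} — 3.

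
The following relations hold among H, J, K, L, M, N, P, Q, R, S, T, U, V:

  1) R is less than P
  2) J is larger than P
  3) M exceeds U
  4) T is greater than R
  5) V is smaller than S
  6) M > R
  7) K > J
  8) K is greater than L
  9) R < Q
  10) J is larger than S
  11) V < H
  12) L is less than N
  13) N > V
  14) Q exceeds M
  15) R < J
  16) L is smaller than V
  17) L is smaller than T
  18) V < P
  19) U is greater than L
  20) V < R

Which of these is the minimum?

U is not least since L < U; V is not least since L < V; R is not least since V < R; S is not least since V < S; P is not least since V < P; H is not least since V < H; J is not least since R < J; T is not least since L < T; K is not least since J < K; N is not least since L < N; M is not least since U < M; Q is not least since R < Q.
Only L has nothing below it, so L is the minimum.

L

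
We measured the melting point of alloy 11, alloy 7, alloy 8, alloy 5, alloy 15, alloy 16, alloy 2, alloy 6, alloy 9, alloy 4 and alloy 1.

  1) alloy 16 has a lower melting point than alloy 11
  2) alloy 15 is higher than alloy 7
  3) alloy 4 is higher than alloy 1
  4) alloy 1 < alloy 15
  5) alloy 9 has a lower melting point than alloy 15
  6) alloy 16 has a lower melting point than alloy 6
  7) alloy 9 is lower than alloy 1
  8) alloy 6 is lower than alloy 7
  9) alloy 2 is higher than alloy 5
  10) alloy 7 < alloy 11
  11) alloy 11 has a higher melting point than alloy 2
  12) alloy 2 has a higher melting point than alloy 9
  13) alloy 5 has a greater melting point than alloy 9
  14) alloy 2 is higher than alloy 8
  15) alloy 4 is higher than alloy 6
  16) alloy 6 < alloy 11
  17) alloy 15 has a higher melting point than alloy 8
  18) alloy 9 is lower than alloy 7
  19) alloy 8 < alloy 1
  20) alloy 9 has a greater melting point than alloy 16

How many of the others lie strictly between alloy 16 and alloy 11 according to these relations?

5

Chaining upward from alloy 16 reaches: alloy 9, alloy 5, alloy 1, alloy 6, alloy 7, alloy 15, alloy 2, alloy 4.
Chaining downward from alloy 11 reaches: alloy 8, alloy 9, alloy 5, alloy 6, alloy 7, alloy 2.
Strictly between alloy 16 and alloy 11 are those in both lists: alloy 9, alloy 5, alloy 6, alloy 7, alloy 2 — 5 elements.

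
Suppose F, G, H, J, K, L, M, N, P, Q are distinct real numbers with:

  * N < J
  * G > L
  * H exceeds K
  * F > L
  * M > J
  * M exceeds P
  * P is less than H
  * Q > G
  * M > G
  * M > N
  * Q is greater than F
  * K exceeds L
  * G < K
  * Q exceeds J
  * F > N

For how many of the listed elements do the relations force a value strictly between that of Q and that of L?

Chaining upward from L reaches: G, K, F, H, M.
Chaining downward from Q reaches: N, G, F, J.
Strictly between L and Q are those in both lists: G, F — 2 elements.

2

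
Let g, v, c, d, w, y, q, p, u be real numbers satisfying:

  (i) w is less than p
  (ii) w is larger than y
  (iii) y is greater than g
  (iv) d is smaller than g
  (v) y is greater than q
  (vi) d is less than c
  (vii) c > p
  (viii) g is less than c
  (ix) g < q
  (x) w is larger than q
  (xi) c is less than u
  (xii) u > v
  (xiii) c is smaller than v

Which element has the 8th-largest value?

Piecing the relations together gives one ordering: d < g < q < y < w < p < c < v < u.
The 8th largest is g.

g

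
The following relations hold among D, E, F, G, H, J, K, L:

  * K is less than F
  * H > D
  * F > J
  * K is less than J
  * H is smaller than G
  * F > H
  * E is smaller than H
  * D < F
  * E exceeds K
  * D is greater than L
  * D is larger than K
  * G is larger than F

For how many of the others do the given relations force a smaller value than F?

The elements the relations force below F are K, J, E, L, D, H — no chain reaches any other.
That is 6.

6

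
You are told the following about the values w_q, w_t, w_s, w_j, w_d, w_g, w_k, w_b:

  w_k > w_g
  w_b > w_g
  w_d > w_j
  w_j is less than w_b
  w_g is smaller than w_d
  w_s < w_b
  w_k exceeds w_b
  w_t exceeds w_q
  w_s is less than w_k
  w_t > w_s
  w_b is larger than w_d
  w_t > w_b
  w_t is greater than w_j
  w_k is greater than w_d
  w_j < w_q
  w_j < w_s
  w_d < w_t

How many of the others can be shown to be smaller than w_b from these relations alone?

4

From w_b the given relations immediately reach w_j, w_s, w_g, w_d.
No other element is forced below w_b by the given relations, so the count is 4.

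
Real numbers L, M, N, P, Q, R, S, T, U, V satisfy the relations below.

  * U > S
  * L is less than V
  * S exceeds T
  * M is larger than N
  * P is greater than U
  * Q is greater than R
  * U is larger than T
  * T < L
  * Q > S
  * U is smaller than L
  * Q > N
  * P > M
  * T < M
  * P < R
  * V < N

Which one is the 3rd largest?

The consecutive relations fix a unique order: T < S < U < L < V < N < M < P < R < Q.
The 3rd largest is P.

P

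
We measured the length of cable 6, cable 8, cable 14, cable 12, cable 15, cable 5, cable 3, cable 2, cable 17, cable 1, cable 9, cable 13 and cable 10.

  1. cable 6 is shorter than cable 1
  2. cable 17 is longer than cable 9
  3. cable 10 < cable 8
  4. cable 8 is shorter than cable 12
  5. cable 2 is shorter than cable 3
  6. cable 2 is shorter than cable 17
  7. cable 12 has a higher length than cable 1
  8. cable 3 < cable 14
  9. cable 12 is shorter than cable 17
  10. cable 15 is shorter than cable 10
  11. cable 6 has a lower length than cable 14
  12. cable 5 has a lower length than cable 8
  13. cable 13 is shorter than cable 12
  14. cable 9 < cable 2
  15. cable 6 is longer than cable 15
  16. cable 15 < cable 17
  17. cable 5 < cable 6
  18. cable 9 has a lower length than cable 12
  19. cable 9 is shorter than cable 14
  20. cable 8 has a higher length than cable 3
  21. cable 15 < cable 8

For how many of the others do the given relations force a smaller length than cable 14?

6

Directly below cable 14: cable 9, cable 3, cable 6.
One step further: cable 15, cable 2, cable 5 (6 so far).
No other element is forced below cable 14 by the given relations, so the count is 6.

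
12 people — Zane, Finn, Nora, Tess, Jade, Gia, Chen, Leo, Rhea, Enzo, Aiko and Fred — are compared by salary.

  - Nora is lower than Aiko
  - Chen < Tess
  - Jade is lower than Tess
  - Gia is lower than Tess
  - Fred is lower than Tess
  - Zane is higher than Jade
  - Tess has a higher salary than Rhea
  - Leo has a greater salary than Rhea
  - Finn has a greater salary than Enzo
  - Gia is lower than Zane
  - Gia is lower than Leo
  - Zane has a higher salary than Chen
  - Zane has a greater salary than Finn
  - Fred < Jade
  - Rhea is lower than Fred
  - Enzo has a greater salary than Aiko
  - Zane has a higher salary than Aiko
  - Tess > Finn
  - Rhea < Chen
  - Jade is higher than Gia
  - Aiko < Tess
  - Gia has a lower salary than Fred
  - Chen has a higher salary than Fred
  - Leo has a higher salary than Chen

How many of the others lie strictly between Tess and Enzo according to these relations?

The relations place Enzo below Tess. An element lies strictly between them when it is forced above Enzo and also forced below Tess.
Above Enzo: {Finn, Zane}. Below Tess: {Rhea, Nora, Gia, Aiko, Fred, Jade, Chen, Finn}.
Intersection: {Finn} — 1.

1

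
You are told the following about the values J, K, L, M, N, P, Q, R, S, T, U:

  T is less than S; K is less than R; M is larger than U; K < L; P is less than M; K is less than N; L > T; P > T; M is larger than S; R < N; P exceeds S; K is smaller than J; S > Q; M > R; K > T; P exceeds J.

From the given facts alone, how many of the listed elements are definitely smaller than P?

From P the given relations immediately reach T, J, S.
From those, K, Q — 5 in total.
Nothing else is reachable below P; 5 in all.

5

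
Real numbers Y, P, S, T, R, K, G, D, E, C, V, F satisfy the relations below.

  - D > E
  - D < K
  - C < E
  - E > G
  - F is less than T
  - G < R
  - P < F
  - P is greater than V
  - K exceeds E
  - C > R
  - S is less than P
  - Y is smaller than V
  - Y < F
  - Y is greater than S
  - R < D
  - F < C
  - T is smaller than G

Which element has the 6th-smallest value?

T

Piecing the relations together gives one ordering: S < Y < V < P < F < T < G < R < C < E < D < K.
Counting 6 from the smallest end gives T.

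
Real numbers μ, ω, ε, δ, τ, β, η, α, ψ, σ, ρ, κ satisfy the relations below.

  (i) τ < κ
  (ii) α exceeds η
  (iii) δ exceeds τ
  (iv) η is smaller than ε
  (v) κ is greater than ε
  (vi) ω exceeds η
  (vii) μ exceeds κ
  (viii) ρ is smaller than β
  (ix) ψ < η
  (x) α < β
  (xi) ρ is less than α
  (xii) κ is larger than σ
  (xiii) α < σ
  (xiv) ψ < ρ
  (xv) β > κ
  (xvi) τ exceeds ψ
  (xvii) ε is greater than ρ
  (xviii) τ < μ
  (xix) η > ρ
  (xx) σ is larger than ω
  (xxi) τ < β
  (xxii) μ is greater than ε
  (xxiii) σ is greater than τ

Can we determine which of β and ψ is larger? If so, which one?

Link the given pairs in sequence: ψ < ρ; ρ < η; η < α; α < σ; σ < κ; κ < β.
Together: ψ < ρ < η < α < σ < κ < β.
So β is larger.

β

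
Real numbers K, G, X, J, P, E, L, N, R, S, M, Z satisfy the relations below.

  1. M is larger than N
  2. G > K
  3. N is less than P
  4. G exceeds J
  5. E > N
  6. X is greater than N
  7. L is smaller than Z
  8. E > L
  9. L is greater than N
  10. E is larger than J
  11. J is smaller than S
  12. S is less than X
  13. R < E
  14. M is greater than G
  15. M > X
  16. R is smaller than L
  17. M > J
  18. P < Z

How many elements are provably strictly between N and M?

1

The relations place N below M. An element lies strictly between them when it is forced above N and also forced below M.
Above N: {X, L, E, P, Z}. Below M: {J, K, G, S, X}.
Intersection: {X} — 1.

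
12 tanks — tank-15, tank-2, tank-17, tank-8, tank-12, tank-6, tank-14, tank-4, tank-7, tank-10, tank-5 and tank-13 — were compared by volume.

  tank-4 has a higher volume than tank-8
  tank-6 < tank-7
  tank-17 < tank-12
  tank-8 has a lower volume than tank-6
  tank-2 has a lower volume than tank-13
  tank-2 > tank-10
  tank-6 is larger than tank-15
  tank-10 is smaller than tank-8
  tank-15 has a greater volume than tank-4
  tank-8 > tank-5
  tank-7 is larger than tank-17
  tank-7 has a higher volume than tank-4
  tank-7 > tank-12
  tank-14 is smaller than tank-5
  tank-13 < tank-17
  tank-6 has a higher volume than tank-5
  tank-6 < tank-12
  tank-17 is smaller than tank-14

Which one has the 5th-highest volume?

Piecing the relations together gives one ordering: tank-10 < tank-2 < tank-13 < tank-17 < tank-14 < tank-5 < tank-8 < tank-4 < tank-15 < tank-6 < tank-12 < tank-7.
Counting 5 from the largest end gives tank-4.

tank-4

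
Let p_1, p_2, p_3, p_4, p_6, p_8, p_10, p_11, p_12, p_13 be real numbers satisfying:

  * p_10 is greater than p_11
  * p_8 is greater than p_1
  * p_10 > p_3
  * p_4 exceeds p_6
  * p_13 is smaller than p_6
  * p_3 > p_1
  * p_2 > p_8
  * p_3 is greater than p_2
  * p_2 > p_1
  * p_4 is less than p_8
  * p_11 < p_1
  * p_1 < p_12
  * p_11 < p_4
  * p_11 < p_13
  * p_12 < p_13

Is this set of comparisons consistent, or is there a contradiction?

consistent

Every relation is compatible with p_11 < p_1 < p_12 < p_13 < p_6 < p_4 < p_8 < p_2 < p_3 < p_10; the set is consistent.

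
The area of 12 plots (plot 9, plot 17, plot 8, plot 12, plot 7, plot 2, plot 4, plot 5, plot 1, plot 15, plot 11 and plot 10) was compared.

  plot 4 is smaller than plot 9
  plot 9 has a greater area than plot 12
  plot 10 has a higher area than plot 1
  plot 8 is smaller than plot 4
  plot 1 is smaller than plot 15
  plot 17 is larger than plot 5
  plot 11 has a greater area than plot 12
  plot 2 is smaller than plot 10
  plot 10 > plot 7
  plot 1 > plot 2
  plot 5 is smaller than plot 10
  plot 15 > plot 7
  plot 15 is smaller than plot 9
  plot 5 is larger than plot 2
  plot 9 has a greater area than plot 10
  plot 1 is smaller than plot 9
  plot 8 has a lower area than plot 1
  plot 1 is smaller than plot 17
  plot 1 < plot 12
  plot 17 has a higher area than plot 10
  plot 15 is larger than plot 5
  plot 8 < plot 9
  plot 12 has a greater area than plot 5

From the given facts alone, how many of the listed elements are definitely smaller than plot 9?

9

From plot 9 the given relations immediately reach plot 8, plot 1, plot 12, plot 10, plot 15, plot 4.
From those, plot 2, plot 5, plot 7 — 9 in total.
No other element is forced below plot 9 by the given relations, so the count is 9.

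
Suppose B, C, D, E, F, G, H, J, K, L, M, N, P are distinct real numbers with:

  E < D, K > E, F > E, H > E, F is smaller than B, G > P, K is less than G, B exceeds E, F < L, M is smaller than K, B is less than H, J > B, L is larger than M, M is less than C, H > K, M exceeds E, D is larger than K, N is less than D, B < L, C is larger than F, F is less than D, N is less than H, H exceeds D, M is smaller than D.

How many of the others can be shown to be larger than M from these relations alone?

6

Directly above M: K, D, L, C.
One step further: G, H (6 so far).
No other element is forced above M by the given relations, so the count is 6.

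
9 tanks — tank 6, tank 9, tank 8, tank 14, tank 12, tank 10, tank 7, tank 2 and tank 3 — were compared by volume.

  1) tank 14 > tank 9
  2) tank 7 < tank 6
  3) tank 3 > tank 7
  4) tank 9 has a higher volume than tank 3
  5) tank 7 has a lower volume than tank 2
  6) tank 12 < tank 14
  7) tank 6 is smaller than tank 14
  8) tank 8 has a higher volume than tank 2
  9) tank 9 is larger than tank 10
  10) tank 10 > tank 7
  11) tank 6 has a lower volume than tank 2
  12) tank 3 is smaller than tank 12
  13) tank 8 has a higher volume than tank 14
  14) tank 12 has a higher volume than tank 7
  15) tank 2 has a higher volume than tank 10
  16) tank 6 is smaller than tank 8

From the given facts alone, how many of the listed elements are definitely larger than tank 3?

4

From tank 3 the given relations immediately reach tank 9, tank 12.
From those, tank 14 — 3 in total.
From those, tank 8 — 4 in total.
No other element is forced above tank 3 by the given relations, so the count is 4.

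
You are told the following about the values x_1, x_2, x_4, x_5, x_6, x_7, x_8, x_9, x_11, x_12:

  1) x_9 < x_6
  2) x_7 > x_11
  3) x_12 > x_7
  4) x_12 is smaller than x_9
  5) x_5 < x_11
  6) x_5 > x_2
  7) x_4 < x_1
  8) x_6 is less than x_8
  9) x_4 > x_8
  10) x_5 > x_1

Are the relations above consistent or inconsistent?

Chaining the given relations yields x_5 < x_11 < x_7 < x_12 < x_9 < x_6 < x_8 < x_4 < x_1, so x_5 < x_1. But one relation states x_1 < x_5. These cannot both hold.

inconsistent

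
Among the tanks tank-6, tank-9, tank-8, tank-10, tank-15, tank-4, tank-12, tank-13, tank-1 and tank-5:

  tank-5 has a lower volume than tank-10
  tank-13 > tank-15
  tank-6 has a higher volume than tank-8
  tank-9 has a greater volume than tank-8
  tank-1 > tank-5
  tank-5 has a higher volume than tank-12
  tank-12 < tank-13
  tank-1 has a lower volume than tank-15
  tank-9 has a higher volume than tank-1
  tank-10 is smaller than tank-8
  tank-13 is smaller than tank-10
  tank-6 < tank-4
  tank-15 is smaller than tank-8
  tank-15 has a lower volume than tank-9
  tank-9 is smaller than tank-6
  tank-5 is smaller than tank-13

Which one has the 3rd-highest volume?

tank-9

Piecing the relations together gives one ordering: tank-12 < tank-5 < tank-1 < tank-15 < tank-13 < tank-10 < tank-8 < tank-9 < tank-6 < tank-4.
Counting 3 from the largest end gives tank-9.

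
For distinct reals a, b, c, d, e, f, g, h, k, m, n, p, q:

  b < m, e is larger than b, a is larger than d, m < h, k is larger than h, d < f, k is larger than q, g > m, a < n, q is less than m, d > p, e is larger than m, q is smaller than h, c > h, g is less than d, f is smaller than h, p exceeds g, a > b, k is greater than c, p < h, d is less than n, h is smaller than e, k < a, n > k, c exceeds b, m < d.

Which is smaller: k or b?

b < m and m < g give b < g.
With g < p: b < m < g < p.
Then p < d extends the chain to d.
With d < f: b < m < g < p < d < f.
With f < h: b < m < g < p < d < f < h.
With h < c: b < m < g < p < d < f < h < c.
Then c < k extends the chain to k.
So b < k; b is the smaller of the two.

b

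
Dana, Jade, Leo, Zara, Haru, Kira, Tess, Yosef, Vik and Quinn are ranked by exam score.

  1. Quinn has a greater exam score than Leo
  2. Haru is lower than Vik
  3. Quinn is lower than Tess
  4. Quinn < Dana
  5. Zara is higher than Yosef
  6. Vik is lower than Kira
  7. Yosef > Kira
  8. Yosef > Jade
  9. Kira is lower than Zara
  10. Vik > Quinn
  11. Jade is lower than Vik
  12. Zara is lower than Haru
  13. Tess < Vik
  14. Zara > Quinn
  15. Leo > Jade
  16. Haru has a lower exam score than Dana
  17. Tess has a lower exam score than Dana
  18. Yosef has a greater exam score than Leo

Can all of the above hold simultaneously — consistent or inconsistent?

Chaining the given relations yields Vik < Kira < Yosef < Zara < Haru, so Vik < Haru. But one relation states Haru < Vik. These cannot both hold.

inconsistent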